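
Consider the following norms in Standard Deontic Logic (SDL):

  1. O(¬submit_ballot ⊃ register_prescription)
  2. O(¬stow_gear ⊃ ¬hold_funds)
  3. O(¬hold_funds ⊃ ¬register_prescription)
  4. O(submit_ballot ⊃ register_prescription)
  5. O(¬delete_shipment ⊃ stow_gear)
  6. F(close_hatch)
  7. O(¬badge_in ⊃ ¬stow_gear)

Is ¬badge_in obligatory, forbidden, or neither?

Forbidden

By case analysis on submit_ballot: premise 4 gives O(submit_ballot ⊃ register_prescription) and premise 1 gives O(¬submit_ballot ⊃ register_prescription), so O(register_prescription) either way.
Premise 3, O(¬hold_funds ⊃ ¬register_prescription), contraposes to O(register_prescription ⊃ hold_funds); with O(register_prescription) we get O(hold_funds).
Premise 2 is O(¬stow_gear ⊃ ¬hold_funds); contrapositively O(hold_funds ⊃ stow_gear). Since O(hold_funds) holds, K gives O(stow_gear).
The contrapositive of premise 7 (O(¬badge_in ⊃ ¬stow_gear)) is O(stow_gear ⊃ badge_in), and O(stow_gear) is already established, so O(badge_in).
Premises 5, 6 do not contribute to this derivation.
Thus O(badge_in), which is F(¬badge_in): ¬badge_in is forbidden.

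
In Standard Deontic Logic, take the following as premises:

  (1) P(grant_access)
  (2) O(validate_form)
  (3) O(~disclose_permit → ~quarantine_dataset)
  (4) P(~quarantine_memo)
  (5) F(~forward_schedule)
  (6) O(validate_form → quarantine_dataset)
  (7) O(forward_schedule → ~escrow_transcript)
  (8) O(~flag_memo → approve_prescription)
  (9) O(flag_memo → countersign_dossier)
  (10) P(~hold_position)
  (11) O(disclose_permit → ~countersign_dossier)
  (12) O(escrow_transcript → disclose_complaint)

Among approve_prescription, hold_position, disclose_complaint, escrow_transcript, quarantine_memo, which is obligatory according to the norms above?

Premise 2 gives O(validate_form).
Premise 6 is O(validate_form → quarantine_dataset); since O(validate_form), deontic closure gives O(quarantine_dataset).
The contrapositive of premise 3 (O(~disclose_permit → ~quarantine_dataset)) is O(quarantine_dataset → disclose_permit), and O(quarantine_dataset) is already established, so O(disclose_permit).
Applying K to premise 11 (O(disclose_permit → ~countersign_dossier)) and O(disclose_permit) yields O(~countersign_dossier).
Premise 9 is O(flag_memo → countersign_dossier); contrapositively O(~countersign_dossier → ~flag_memo). Since O(~countersign_dossier) holds, K gives O(~flag_memo).
Premise 8 is O(~flag_memo → approve_prescription); since O(~flag_memo), deontic closure gives O(approve_prescription).
So O(approve_prescription) holds — approve_prescription is obligatory. None of the other listed options is made obligatory by any chain of premises.

approve_prescription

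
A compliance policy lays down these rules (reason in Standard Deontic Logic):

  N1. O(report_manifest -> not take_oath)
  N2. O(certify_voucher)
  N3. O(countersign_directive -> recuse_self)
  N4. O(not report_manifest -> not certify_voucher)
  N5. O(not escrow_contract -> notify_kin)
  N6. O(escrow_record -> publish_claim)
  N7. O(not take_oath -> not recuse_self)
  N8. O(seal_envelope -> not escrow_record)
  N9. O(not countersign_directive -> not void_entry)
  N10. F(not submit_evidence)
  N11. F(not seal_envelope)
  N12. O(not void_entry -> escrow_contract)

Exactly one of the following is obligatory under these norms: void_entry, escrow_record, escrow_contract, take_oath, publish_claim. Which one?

Premise 2 states O(certify_voucher) outright.
The contrapositive of premise 4 (O(not report_manifest -> not certify_voucher)) is O(certify_voucher -> report_manifest), and O(certify_voucher) is already established, so O(report_manifest).
From O(report_manifest) and premise 1, O(report_manifest -> not take_oath), we obtain O(not take_oath).
With premise 7, O(not take_oath -> not recuse_self), the K-axiom yields O(not recuse_self).
The contrapositive of premise 3 (O(countersign_directive -> recuse_self)) is O(not recuse_self -> not countersign_directive), and O(not recuse_self) is already established, so O(not countersign_directive).
Premise 9 is O(not countersign_directive -> not void_entry); since O(not countersign_directive), deontic closure gives O(not void_entry).
Premise 12 is O(not void_entry -> escrow_contract); since O(not void_entry), deontic closure gives O(escrow_contract).
So O(escrow_contract) holds — escrow_contract is obligatory. None of the other listed options is made obligatory by any chain of premises.

escrow_contract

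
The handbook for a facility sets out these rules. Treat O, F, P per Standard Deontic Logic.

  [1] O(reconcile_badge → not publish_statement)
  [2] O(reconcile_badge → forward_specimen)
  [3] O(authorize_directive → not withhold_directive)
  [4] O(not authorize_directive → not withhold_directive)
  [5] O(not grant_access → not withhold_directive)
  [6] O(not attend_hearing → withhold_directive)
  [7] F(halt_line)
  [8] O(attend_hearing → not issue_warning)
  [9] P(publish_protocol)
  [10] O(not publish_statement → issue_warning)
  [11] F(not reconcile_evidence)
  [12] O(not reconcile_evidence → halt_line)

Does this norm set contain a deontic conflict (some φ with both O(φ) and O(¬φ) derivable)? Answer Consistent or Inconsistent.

Premise 12 is O(not reconcile_evidence → halt_line), but O(not reconcile_evidence) is not derivable from the premises, so it does not yield O(halt_line).
So O(halt_line) is not derivable, and the apparent clash with O(not halt_line) does not arise.
A world satisfying every obligation exists (e.g. attend_hearing=true, authorize_directive=false, forward_specimen=false, grant_access=false, halt_line=false, issue_warning=false, publish_protocol=false, publish_statement=true, reconcile_badge=false, reconcile_evidence=true, withhold_directive=false); no atom is both obligatory and forbidden, so the set is consistent.

Consistent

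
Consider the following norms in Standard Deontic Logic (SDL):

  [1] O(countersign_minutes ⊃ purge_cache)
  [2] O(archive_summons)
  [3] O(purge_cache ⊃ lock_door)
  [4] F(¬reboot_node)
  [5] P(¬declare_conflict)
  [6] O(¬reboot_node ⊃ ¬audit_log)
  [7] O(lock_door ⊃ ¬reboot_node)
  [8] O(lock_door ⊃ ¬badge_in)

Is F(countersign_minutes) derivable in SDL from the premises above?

Yes

Premise 4, F(¬reboot_node), is equivalent to O(reboot_node).
The contrapositive of premise 7 (O(lock_door ⊃ ¬reboot_node)) is O(reboot_node ⊃ ¬lock_door), and O(reboot_node) is already established, so O(¬lock_door).
Premise 3, O(purge_cache ⊃ lock_door), contraposes to O(¬lock_door ⊃ ¬purge_cache); with O(¬lock_door) we get O(¬purge_cache).
Premise 1, O(countersign_minutes ⊃ purge_cache), contraposes to O(¬purge_cache ⊃ ¬countersign_minutes); with O(¬purge_cache) we get O(¬countersign_minutes).
Premises 2, 5, 6, 8 do not contribute to this derivation.
So O(¬countersign_minutes) holds, i.e. F(countersign_minutes). The claim follows.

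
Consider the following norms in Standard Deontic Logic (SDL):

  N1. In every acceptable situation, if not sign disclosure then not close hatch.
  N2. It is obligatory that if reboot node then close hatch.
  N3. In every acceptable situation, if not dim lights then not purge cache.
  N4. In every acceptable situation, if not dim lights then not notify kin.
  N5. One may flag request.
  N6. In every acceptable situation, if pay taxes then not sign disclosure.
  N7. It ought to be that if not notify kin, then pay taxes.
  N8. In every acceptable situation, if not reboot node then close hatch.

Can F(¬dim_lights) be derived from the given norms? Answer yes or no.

Premises 8 and 2 cover both cases: O(¬reboot_node → close_hatch) and O(reboot_node → close_hatch). Since ¬reboot_node ∨ reboot_node is a tautology, O(close_hatch) follows.
Premise 1 is O(¬sign_disclosure → ¬close_hatch); contrapositively O(close_hatch → sign_disclosure). Since O(close_hatch) holds, K gives O(sign_disclosure).
Premise 6, O(pay_taxes → ¬sign_disclosure), contraposes to O(sign_disclosure → ¬pay_taxes); with O(sign_disclosure) we get O(¬pay_taxes).
Premise 7, O(¬notify_kin → pay_taxes), contraposes to O(¬pay_taxes → notify_kin); with O(¬pay_taxes) we get O(notify_kin).
Premise 4 is O(¬dim_lights → ¬notify_kin); contrapositively O(notify_kin → dim_lights). Since O(notify_kin) holds, K gives O(dim_lights).
Premises 3, 5 do not contribute to this derivation.
So O(dim_lights) holds, i.e. F(¬dim_lights). The claim follows.

Yes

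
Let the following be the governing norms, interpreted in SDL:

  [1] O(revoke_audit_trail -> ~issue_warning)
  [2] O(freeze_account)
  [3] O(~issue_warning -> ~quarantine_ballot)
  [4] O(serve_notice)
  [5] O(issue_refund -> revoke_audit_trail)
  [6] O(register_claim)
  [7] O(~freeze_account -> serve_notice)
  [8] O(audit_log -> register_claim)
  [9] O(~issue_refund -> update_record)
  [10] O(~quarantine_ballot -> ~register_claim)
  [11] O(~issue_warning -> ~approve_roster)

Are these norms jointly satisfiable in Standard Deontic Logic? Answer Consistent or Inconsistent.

Consistent

Premise 7 is O(~freeze_account -> serve_notice); even if O(serve_notice) held, inferring O(~freeze_account) would be affirming the consequent — invalid.
So O(~freeze_account) is not derivable, and the apparent clash with O(freeze_account) does not arise.
A world satisfying every obligation exists (e.g. approve_roster=false, audit_log=false, freeze_account=true, issue_refund=false, issue_warning=true, quarantine_ballot=true, register_claim=true, revoke_audit_trail=false, serve_notice=true, update_record=true); no atom is both obligatory and forbidden, so the set is consistent.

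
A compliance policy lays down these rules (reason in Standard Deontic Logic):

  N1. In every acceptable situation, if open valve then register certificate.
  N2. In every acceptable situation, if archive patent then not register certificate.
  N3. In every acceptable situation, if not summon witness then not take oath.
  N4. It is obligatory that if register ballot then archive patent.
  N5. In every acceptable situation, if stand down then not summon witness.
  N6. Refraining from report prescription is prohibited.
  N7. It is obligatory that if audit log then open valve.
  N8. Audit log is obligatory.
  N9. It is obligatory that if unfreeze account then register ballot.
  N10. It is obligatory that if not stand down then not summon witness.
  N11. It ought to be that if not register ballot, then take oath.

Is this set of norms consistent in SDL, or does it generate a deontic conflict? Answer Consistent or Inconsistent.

Inconsistent

By case analysis on stand_down: premise 5 gives O(stand_down → ¬summon_witness) and premise 10 gives O(¬stand_down → ¬summon_witness), so O(¬summon_witness) either way.
Applying K to premise 3 (O(¬summon_witness → ¬take_oath)) and O(¬summon_witness) yields O(¬take_oath).
Premise 11 is O(¬register_ballot → take_oath); contrapositively O(¬take_oath → register_ballot). Since O(¬take_oath) holds, K gives O(register_ballot).
With premise 4, O(register_ballot → archive_patent), the K-axiom yields O(archive_patent).
Premise 2 is O(archive_patent → ¬register_certificate); since O(archive_patent), deontic closure gives O(¬register_certificate).
Premise 1 is O(open_valve → register_certificate); contrapositively O(¬register_certificate → ¬open_valve). Since O(¬register_certificate) holds, K gives O(¬open_valve).
Premise 7, O(audit_log → open_valve), contraposes to O(¬open_valve → ¬audit_log); with O(¬open_valve) we get O(¬audit_log).
However, premise 8 gives O(audit_log).
We now have both O(¬audit_log) and O(audit_log) — audit_log is simultaneously obligatory and forbidden, violating the D-axiom.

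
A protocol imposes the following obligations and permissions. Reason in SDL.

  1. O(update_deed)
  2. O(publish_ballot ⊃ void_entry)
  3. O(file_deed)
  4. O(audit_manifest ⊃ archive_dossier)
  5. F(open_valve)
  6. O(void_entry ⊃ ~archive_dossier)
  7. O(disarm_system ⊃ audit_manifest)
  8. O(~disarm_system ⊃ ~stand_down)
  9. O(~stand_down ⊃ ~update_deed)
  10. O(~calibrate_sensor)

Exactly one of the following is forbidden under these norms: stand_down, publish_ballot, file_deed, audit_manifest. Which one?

Premise 1 gives O(update_deed).
The contrapositive of premise 9 (O(~stand_down ⊃ ~update_deed)) is O(update_deed ⊃ stand_down), and O(update_deed) is already established, so O(stand_down).
The contrapositive of premise 8 (O(~disarm_system ⊃ ~stand_down)) is O(stand_down ⊃ disarm_system), and O(stand_down) is already established, so O(disarm_system).
Applying K to premise 7 (O(disarm_system ⊃ audit_manifest)) and O(disarm_system) yields O(audit_manifest).
From O(audit_manifest) and premise 4, O(audit_manifest ⊃ archive_dossier), we obtain O(archive_dossier).
The contrapositive of premise 6 (O(void_entry ⊃ ~archive_dossier)) is O(archive_dossier ⊃ ~void_entry), and O(archive_dossier) is already established, so O(~void_entry).
The contrapositive of premise 2 (O(publish_ballot ⊃ void_entry)) is O(~void_entry ⊃ ~publish_ballot), and O(~void_entry) is already established, so O(~publish_ballot).
So O(~publish_ballot) holds, i.e. publish_ballot is forbidden. None of the other listed options is forbidden under the premises.

publish_ballot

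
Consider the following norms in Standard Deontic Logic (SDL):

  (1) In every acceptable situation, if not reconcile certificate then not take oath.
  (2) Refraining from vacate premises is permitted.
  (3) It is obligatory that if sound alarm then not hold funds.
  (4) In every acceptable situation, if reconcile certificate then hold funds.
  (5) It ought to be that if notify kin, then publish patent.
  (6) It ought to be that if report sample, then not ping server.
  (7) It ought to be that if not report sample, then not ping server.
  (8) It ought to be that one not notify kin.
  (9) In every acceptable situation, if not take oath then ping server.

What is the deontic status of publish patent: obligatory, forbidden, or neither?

Premise 5 is O(notify_kin → publish_patent), but O(notify_kin) is not derivable from the premises, so it does not yield O(publish_patent).
No premise or chain of K-axiom applications forces O(publish_patent), and none forces O(¬publish_patent). So publish_patent is neither obligatory nor forbidden under these norms.

Neither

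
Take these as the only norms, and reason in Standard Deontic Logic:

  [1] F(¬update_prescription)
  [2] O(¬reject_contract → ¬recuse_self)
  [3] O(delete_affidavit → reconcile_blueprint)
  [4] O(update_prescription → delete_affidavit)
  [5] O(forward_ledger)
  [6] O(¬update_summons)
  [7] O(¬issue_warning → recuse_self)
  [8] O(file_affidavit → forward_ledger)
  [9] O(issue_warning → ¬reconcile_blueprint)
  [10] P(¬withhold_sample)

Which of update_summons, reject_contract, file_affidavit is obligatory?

reject_contract

F(¬update_prescription) at premise 1 means O(update_prescription).
Applying K to premise 4 (O(update_prescription → delete_affidavit)) and O(update_prescription) yields O(delete_affidavit).
Premise 3 is O(delete_affidavit → reconcile_blueprint); since O(delete_affidavit), deontic closure gives O(reconcile_blueprint).
Premise 9, O(issue_warning → ¬reconcile_blueprint), contraposes to O(reconcile_blueprint → ¬issue_warning); with O(reconcile_blueprint) we get O(¬issue_warning).
Applying K to premise 7 (O(¬issue_warning → recuse_self)) and O(¬issue_warning) yields O(recuse_self).
Premise 2 is O(¬reject_contract → ¬recuse_self); contrapositively O(recuse_self → reject_contract). Since O(recuse_self) holds, K gives O(reject_contract).
So O(reject_contract) holds — reject_contract is obligatory. None of the other listed options is made obligatory by any chain of premises.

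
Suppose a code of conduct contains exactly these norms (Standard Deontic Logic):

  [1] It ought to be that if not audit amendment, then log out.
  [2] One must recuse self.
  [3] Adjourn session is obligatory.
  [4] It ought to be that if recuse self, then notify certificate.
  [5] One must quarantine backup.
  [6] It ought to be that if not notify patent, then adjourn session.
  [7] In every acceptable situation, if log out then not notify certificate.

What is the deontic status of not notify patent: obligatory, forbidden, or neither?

Neither

Premise 6 is O(¬notify_patent → adjourn_session); even if O(adjourn_session) held, inferring O(¬notify_patent) would be affirming the consequent — invalid.
No premise or chain of K-axiom applications forces O(¬notify_patent), and none forces O(notify_patent). So ¬notify_patent is neither obligatory nor forbidden under these norms.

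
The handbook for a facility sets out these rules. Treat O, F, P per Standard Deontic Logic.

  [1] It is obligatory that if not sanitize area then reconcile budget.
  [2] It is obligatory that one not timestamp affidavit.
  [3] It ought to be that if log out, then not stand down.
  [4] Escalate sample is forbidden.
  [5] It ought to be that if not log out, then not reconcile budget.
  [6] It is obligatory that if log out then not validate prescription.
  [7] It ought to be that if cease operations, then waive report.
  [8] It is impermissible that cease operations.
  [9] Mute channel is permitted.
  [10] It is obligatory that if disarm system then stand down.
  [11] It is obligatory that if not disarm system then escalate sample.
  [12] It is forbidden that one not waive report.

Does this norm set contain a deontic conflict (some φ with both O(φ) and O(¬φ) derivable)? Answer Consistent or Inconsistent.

Premise 7 is O(cease_operations → waive_report); even if O(waive_report) held, inferring O(cease_operations) would be affirming the consequent — invalid.
So O(cease_operations) is not derivable, and the apparent clash with O(¬cease_operations) does not arise.
A world satisfying every obligation exists (e.g. cease_operations=false, disarm_system=true, escalate_sample=false, log_out=false, mute_channel=false, reconcile_budget=false, sanitize_area=true, stand_down=true, timestamp_affidavit=false, validate_prescription=false, waive_report=true); no atom is both obligatory and forbidden, so the set is consistent.

Consistent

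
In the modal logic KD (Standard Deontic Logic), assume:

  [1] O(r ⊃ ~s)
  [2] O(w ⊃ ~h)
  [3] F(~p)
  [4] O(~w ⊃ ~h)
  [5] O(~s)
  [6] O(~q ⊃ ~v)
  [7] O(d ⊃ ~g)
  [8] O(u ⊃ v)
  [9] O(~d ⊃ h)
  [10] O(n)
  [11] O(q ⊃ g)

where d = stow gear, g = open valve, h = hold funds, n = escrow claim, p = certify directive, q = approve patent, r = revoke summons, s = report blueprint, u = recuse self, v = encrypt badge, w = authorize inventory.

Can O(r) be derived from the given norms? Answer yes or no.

Premise 1 is O(r ⊃ ~s); even if O(~s) held, inferring O(r) would be affirming the consequent — invalid.
No other premise forces O(r). An ideal world satisfying every premise can still have r false, so O(r) is not derivable.

No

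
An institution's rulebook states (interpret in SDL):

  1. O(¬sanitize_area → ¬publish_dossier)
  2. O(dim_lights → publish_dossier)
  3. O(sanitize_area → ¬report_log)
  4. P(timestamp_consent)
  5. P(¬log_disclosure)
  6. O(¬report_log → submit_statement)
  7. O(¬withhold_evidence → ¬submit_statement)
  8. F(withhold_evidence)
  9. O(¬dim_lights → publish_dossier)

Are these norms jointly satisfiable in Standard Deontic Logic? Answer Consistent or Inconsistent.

Inconsistent

Premises 2 and 9 cover both cases: O(dim_lights → publish_dossier) and O(¬dim_lights → publish_dossier). Since dim_lights ∨ ¬dim_lights is a tautology, O(publish_dossier) follows.
The contrapositive of premise 1 (O(¬sanitize_area → ¬publish_dossier)) is O(publish_dossier → sanitize_area), and O(publish_dossier) is already established, so O(sanitize_area).
Applying K to premise 3 (O(sanitize_area → ¬report_log)) and O(sanitize_area) yields O(¬report_log).
From O(¬report_log) and premise 6, O(¬report_log → submit_statement), we obtain O(submit_statement).
The contrapositive of premise 7 (O(¬withhold_evidence → ¬submit_statement)) is O(submit_statement → withhold_evidence), and O(submit_statement) is already established, so O(withhold_evidence).
But premise 8, F(withhold_evidence), means O(¬withhold_evidence).
We now have both O(withhold_evidence) and O(¬withhold_evidence) — withhold_evidence is simultaneously obligatory and forbidden, violating the D-axiom.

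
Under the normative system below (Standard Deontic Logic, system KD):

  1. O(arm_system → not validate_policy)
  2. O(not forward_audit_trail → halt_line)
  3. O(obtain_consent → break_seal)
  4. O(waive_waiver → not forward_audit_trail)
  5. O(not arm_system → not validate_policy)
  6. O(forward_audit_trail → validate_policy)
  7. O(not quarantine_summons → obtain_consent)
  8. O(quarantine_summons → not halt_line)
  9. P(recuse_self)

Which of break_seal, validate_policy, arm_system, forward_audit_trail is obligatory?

Premises 5 and 1 cover both cases: O(not arm_system → not validate_policy) and O(arm_system → not validate_policy). Since not arm_system ∨ arm_system is a tautology, O(not validate_policy) follows.
The contrapositive of premise 6 (O(forward_audit_trail → validate_policy)) is O(not validate_policy → not forward_audit_trail), and O(not validate_policy) is already established, so O(not forward_audit_trail).
Applying K to premise 2 (O(not forward_audit_trail → halt_line)) and O(not forward_audit_trail) yields O(halt_line).
Premise 8, O(quarantine_summons → not halt_line), contraposes to O(halt_line → not quarantine_summons); with O(halt_line) we get O(not quarantine_summons).
Applying K to premise 7 (O(not quarantine_summons → obtain_consent)) and O(not quarantine_summons) yields O(obtain_consent).
With premise 3, O(obtain_consent → break_seal), the K-axiom yields O(break_seal).
So O(break_seal) holds — break_seal is obligatory. None of the other listed options is made obligatory by any chain of premises.

break_seal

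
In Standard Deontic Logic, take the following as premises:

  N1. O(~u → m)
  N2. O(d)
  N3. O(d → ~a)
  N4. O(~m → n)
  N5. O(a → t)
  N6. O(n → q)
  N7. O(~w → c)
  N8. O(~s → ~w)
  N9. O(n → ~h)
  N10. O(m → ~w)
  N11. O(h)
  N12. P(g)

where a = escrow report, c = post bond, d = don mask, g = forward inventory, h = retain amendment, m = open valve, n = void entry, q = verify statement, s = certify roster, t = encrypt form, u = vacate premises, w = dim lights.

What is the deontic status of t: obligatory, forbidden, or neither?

Neither

Premise 5 is O(a → t), but O(a) is not derivable from the premises, so it does not yield O(t).
No premise or chain of K-axiom applications forces O(t), and none forces O(~t). So t is neither obligatory nor forbidden under these norms.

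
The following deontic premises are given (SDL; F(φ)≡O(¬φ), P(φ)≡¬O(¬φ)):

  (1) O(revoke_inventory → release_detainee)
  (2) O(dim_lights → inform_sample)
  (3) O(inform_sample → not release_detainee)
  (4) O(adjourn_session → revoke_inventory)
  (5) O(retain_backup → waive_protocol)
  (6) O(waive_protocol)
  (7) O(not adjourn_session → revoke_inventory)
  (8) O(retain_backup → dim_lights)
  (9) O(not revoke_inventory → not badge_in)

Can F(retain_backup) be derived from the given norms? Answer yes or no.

Yes

Premises 4 and 7 cover both cases: O(adjourn_session → revoke_inventory) and O(not adjourn_session → revoke_inventory). Since adjourn_session ∨ not adjourn_session is a tautology, O(revoke_inventory) follows.
Applying K to premise 1 (O(revoke_inventory → release_detainee)) and O(revoke_inventory) yields O(release_detainee).
Premise 3, O(inform_sample → not release_detainee), contraposes to O(release_detainee → not inform_sample); with O(release_detainee) we get O(not inform_sample).
Premise 2, O(dim_lights → inform_sample), contraposes to O(not inform_sample → not dim_lights); with O(not inform_sample) we get O(not dim_lights).
Premise 8 is O(retain_backup → dim_lights); contrapositively O(not dim_lights → not retain_backup). Since O(not dim_lights) holds, K gives O(not retain_backup).
Premises 5, 6, 9 do not contribute to this derivation.
So O(not retain_backup) holds, i.e. F(retain_backup). The claim follows.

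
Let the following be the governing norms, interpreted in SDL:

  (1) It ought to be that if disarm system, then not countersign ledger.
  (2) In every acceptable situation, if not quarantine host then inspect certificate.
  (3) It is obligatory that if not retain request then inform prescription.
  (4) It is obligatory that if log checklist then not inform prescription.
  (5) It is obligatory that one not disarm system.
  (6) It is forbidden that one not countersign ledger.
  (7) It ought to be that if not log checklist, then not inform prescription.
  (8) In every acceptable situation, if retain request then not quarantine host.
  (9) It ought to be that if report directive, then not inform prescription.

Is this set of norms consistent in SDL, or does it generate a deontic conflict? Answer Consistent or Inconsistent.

Consistent

Premise 1 is O(disarm_system → ¬countersign_ledger), but O(disarm_system) is not derivable from the premises, so it does not yield O(¬countersign_ledger).
So O(¬countersign_ledger) is not derivable, and the apparent clash with O(countersign_ledger) does not arise.
A world satisfying every obligation exists (e.g. countersign_ledger=true, disarm_system=false, inform_prescription=false, inspect_certificate=true, log_checklist=false, quarantine_host=false, report_directive=false, retain_request=true); no atom is both obligatory and forbidden, so the set is consistent.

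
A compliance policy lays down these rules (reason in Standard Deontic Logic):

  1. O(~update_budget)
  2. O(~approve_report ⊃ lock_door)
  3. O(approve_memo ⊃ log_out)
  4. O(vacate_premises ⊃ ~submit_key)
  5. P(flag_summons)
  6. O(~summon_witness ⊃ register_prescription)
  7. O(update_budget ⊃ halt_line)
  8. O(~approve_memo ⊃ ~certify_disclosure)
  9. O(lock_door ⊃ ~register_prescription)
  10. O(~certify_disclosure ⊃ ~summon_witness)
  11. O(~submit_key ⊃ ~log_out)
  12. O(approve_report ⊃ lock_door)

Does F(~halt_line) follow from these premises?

No

Premise 7 is O(update_budget ⊃ halt_line), but O(update_budget) is not derivable from the premises, so it does not yield O(halt_line).
No other premise forces O(halt_line). An ideal world satisfying every premise can still have ~halt_line true, so F(~halt_line) is not derivable.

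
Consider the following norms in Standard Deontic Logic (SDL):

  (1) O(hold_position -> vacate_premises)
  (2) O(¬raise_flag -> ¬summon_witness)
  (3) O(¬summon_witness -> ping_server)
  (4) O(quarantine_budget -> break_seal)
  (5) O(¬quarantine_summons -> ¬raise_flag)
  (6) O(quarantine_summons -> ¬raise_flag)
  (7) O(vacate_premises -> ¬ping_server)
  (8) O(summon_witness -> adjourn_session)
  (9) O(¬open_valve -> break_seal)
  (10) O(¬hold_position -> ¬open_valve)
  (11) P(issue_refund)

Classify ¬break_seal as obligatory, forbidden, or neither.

Premises 5 and 6 cover both cases: O(¬quarantine_summons -> ¬raise_flag) and O(quarantine_summons -> ¬raise_flag). Since ¬quarantine_summons ∨ quarantine_summons is a tautology, O(¬raise_flag) follows.
With premise 2, O(¬raise_flag -> ¬summon_witness), the K-axiom yields O(¬summon_witness).
Premise 3 is O(¬summon_witness -> ping_server); since O(¬summon_witness), deontic closure gives O(ping_server).
Premise 7 is O(vacate_premises -> ¬ping_server); contrapositively O(ping_server -> ¬vacate_premises). Since O(ping_server) holds, K gives O(¬vacate_premises).
The contrapositive of premise 1 (O(hold_position -> vacate_premises)) is O(¬vacate_premises -> ¬hold_position), and O(¬vacate_premises) is already established, so O(¬hold_position).
Applying K to premise 10 (O(¬hold_position -> ¬open_valve)) and O(¬hold_position) yields O(¬open_valve).
Premise 9 is O(¬open_valve -> break_seal); since O(¬open_valve), deontic closure gives O(break_seal).
Premises 4, 8, 11 do not contribute to this derivation.
Thus O(break_seal), which is F(¬break_seal): ¬break_seal is forbidden.

Forbidden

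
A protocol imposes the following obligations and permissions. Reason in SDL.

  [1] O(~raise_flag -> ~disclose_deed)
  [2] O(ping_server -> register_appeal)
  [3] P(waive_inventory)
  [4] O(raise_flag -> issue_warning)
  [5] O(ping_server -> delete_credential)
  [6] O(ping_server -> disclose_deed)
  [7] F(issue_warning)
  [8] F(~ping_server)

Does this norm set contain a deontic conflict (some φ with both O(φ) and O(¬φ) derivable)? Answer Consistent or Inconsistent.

Inconsistent

Premise 7, F(issue_warning), is equivalent to O(~issue_warning).
The contrapositive of premise 4 (O(raise_flag -> issue_warning)) is O(~issue_warning -> ~raise_flag), and O(~issue_warning) is already established, so O(~raise_flag).
Premise 1 is O(~raise_flag -> ~disclose_deed); since O(~raise_flag), deontic closure gives O(~disclose_deed).
Premise 6 is O(ping_server -> disclose_deed); contrapositively O(~disclose_deed -> ~ping_server). Since O(~disclose_deed) holds, K gives O(~ping_server).
But premise 8, F(~ping_server), means O(ping_server).
We now have both O(~ping_server) and O(ping_server) — ping_server is simultaneously obligatory and forbidden, violating the D-axiom.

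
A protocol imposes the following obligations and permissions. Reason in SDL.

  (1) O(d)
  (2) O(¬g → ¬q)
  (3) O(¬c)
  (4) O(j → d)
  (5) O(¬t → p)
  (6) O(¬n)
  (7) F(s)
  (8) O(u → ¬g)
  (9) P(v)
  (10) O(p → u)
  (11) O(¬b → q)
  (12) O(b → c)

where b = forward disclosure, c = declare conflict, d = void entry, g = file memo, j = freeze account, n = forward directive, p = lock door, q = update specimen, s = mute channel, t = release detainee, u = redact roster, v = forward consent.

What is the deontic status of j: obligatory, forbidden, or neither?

Premise 4 is O(j → d); even if O(d) held, inferring O(j) would be affirming the consequent — invalid.
No premise or chain of K-axiom applications forces O(j), and none forces O(¬j). So j is neither obligatory nor forbidden under these norms.

Neither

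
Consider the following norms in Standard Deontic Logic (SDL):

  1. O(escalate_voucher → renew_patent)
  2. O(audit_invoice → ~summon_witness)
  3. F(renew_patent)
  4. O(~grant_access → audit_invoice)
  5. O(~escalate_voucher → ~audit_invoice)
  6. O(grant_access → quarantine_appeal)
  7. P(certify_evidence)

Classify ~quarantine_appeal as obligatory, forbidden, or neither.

Premise 3, F(renew_patent), is equivalent to O(~renew_patent).
Premise 1, O(escalate_voucher → renew_patent), contraposes to O(~renew_patent → ~escalate_voucher); with O(~renew_patent) we get O(~escalate_voucher).
Applying K to premise 5 (O(~escalate_voucher → ~audit_invoice)) and O(~escalate_voucher) yields O(~audit_invoice).
Premise 4 is O(~grant_access → audit_invoice); contrapositively O(~audit_invoice → grant_access). Since O(~audit_invoice) holds, K gives O(grant_access).
With premise 6, O(grant_access → quarantine_appeal), the K-axiom yields O(quarantine_appeal).
Premises 2, 7 do not contribute to this derivation.
Thus O(quarantine_appeal), which is F(~quarantine_appeal): ~quarantine_appeal is forbidden.

Forbidden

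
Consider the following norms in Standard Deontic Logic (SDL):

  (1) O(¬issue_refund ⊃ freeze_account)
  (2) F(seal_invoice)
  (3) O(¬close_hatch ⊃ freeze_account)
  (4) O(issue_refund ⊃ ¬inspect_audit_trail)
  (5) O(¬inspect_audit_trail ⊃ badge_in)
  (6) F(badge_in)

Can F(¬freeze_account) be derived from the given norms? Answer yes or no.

Premise 6 is F(badge_in), i.e. O(¬badge_in).
The contrapositive of premise 5 (O(¬inspect_audit_trail ⊃ badge_in)) is O(¬badge_in ⊃ inspect_audit_trail), and O(¬badge_in) is already established, so O(inspect_audit_trail).
Premise 4, O(issue_refund ⊃ ¬inspect_audit_trail), contraposes to O(inspect_audit_trail ⊃ ¬issue_refund); with O(inspect_audit_trail) we get O(¬issue_refund).
Applying K to premise 1 (O(¬issue_refund ⊃ freeze_account)) and O(¬issue_refund) yields O(freeze_account).
Premises 2, 3 do not contribute to this derivation.
So O(freeze_account) holds, i.e. F(¬freeze_account). The claim follows.

Yes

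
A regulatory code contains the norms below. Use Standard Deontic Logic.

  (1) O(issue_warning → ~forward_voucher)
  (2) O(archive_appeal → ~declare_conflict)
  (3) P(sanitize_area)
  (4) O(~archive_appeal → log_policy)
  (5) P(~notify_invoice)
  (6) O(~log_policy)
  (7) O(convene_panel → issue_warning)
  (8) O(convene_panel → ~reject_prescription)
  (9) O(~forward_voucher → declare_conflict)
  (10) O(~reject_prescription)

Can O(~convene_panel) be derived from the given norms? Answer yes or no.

Yes

From premise 6 we have O(~log_policy).
Premise 4 is O(~archive_appeal → log_policy); contrapositively O(~log_policy → archive_appeal). Since O(~log_policy) holds, K gives O(archive_appeal).
With premise 2, O(archive_appeal → ~declare_conflict), the K-axiom yields O(~declare_conflict).
Premise 9, O(~forward_voucher → declare_conflict), contraposes to O(~declare_conflict → forward_voucher); with O(~declare_conflict) we get O(forward_voucher).
The contrapositive of premise 1 (O(issue_warning → ~forward_voucher)) is O(forward_voucher → ~issue_warning), and O(forward_voucher) is already established, so O(~issue_warning).
Premise 7, O(convene_panel → issue_warning), contraposes to O(~issue_warning → ~convene_panel); with O(~issue_warning) we get O(~convene_panel).
Premises 3, 5, 8, 10 do not contribute to this derivation.
So O(~convene_panel) follows.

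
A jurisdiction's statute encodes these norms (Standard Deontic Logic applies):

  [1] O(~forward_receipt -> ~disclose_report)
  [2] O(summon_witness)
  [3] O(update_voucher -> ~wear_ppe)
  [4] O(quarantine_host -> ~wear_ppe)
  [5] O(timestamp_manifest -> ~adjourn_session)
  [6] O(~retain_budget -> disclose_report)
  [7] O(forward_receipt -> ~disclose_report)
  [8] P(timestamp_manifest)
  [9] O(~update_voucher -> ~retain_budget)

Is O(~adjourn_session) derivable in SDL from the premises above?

Premise 5 is O(timestamp_manifest -> ~adjourn_session), but O(timestamp_manifest) is not derivable from the premises (the permission P(timestamp_manifest) asserts only ~O(~timestamp_manifest), not O(timestamp_manifest)), so it does not yield O(~adjourn_session).
No other premise forces O(~adjourn_session). An ideal world satisfying every premise can still have ~adjourn_session false, so O(~adjourn_session) is not derivable.

No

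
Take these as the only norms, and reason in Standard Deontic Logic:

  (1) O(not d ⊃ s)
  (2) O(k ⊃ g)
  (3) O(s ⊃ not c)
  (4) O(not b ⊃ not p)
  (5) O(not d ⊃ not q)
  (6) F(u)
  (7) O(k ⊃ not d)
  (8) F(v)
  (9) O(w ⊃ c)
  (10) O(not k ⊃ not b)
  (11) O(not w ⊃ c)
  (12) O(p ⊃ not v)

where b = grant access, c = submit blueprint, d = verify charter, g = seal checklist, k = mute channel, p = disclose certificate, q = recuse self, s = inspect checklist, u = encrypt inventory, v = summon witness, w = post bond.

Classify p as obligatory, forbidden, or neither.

Forbidden

Premises 9 and 11 cover both cases: O(w ⊃ c) and O(not w ⊃ c). Since w ∨ not w is a tautology, O(c) follows.
Premise 3 is O(s ⊃ not c); contrapositively O(c ⊃ not s). Since O(c) holds, K gives O(not s).
The contrapositive of premise 1 (O(not d ⊃ s)) is O(not s ⊃ d), and O(not s) is already established, so O(d).
Premise 7, O(k ⊃ not d), contraposes to O(d ⊃ not k); with O(d) we get O(not k).
Applying K to premise 10 (O(not k ⊃ not b)) and O(not k) yields O(not b).
Premise 4 is O(not b ⊃ not p); since O(not b), deontic closure gives O(not p).
Premises 2, 5, 6, 8, 12 do not contribute to this derivation.
Thus O(not p), which is F(p): p is forbidden.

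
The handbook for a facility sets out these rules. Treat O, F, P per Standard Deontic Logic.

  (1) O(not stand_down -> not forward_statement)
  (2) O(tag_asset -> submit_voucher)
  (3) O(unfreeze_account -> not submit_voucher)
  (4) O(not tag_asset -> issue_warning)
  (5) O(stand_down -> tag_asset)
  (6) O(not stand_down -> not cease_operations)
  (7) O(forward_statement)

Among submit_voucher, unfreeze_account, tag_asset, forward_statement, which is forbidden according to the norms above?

unfreeze_account

Premise 7 gives O(forward_statement).
The contrapositive of premise 1 (O(not stand_down -> not forward_statement)) is O(forward_statement -> stand_down), and O(forward_statement) is already established, so O(stand_down).
Premise 5 is O(stand_down -> tag_asset); since O(stand_down), deontic closure gives O(tag_asset).
Premise 2 is O(tag_asset -> submit_voucher); since O(tag_asset), deontic closure gives O(submit_voucher).
The contrapositive of premise 3 (O(unfreeze_account -> not submit_voucher)) is O(submit_voucher -> not unfreeze_account), and O(submit_voucher) is already established, so O(not unfreeze_account).
So O(not unfreeze_account) holds, i.e. unfreeze_account is forbidden. None of the other listed options is forbidden under the premises.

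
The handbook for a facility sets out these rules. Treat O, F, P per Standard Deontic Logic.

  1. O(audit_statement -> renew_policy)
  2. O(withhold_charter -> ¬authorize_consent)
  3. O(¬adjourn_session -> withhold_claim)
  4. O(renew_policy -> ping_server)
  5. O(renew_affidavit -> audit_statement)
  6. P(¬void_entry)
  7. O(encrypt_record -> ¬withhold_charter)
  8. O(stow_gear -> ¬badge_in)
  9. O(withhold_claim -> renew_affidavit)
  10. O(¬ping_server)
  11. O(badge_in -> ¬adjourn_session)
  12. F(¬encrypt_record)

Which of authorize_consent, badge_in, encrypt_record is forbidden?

badge_in

Premise 10 gives O(¬ping_server).
Premise 4, O(renew_policy -> ping_server), contraposes to O(¬ping_server -> ¬renew_policy); with O(¬ping_server) we get O(¬renew_policy).
The contrapositive of premise 1 (O(audit_statement -> renew_policy)) is O(¬renew_policy -> ¬audit_statement), and O(¬renew_policy) is already established, so O(¬audit_statement).
Premise 5 is O(renew_affidavit -> audit_statement); contrapositively O(¬audit_statement -> ¬renew_affidavit). Since O(¬audit_statement) holds, K gives O(¬renew_affidavit).
Premise 9, O(withhold_claim -> renew_affidavit), contraposes to O(¬renew_affidavit -> ¬withhold_claim); with O(¬renew_affidavit) we get O(¬withhold_claim).
The contrapositive of premise 3 (O(¬adjourn_session -> withhold_claim)) is O(¬withhold_claim -> adjourn_session), and O(¬withhold_claim) is already established, so O(adjourn_session).
The contrapositive of premise 11 (O(badge_in -> ¬adjourn_session)) is O(adjourn_session -> ¬badge_in), and O(adjourn_session) is already established, so O(¬badge_in).
So O(¬badge_in) holds, i.e. badge_in is forbidden. None of the other listed options is forbidden under the premises.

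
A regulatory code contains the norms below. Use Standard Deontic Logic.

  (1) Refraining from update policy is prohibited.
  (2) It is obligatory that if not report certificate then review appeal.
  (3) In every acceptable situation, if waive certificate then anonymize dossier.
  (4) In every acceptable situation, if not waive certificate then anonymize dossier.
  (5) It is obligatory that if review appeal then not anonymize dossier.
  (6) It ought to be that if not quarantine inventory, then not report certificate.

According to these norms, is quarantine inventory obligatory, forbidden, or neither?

By case analysis on waive_certificate: premise 3 gives O(waive_certificate → anonymize_dossier) and premise 4 gives O(¬waive_certificate → anonymize_dossier), so O(anonymize_dossier) either way.
Premise 5 is O(review_appeal → ¬anonymize_dossier); contrapositively O(anonymize_dossier → ¬review_appeal). Since O(anonymize_dossier) holds, K gives O(¬review_appeal).
Premise 2 is O(¬report_certificate → review_appeal); contrapositively O(¬review_appeal → report_certificate). Since O(¬review_appeal) holds, K gives O(report_certificate).
Premise 6 is O(¬quarantine_inventory → ¬report_certificate); contrapositively O(report_certificate → quarantine_inventory). Since O(report_certificate) holds, K gives O(quarantine_inventory).
Premise 1 does not contribute to this derivation.
Hence quarantine_inventory is obligatory.

Obligatory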